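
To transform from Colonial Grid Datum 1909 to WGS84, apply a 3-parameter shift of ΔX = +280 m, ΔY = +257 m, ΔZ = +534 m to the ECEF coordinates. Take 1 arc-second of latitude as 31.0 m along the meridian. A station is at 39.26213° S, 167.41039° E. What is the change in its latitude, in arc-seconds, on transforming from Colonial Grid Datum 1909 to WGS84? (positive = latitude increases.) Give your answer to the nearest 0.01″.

sin φ = -0.632869, cos φ = 0.774259, sin λ = 0.217966, cos λ = -0.975956.
North component: ΔN = −sin φ cos λ·ΔX − sin φ sin λ·ΔY + cos φ·ΔZ = −(-0.632869)(-0.975956)(280) − (-0.632869)(0.217966)(257) + (0.774259)(534) = 275.96 m.
1° of latitude spans 3600 × 31.00 = 111600 m, so Δφ = 275.96 / 111600 × 3600 = 8.902″.

Δφ = 8.90″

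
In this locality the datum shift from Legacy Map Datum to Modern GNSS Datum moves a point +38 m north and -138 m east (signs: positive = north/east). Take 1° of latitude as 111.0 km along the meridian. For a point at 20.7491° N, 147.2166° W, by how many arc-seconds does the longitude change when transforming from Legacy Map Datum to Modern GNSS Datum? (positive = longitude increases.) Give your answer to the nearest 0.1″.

At latitude 20.7491°, cos φ = 0.935141.
1° of longitude at this latitude = 111.0 × cos φ = 103.80 km, so Δλ = -138.0 / 103800.6 = -0.0013295° = -4.786″.

Δλ = -4.8″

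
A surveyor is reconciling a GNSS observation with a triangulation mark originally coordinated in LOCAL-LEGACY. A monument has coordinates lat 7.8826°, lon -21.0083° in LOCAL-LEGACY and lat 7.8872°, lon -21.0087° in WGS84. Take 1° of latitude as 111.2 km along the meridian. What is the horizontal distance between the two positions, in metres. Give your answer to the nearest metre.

513 m

Δφ = 7.8872° − 7.8826° = +0.0046°; Δλ = -21.0087° − -21.0083° = -0.0004°.
ΔN = Δφ × 111200 = 511.5 m; ΔE = Δλ × 111200 × cos(7.8826°) = -0.0004 × 111200 × 0.990551 = -44.1 m.
Distance = √(ΔE² + ΔN²) = √((-44.1)² + 511.5²) = 513.4 m.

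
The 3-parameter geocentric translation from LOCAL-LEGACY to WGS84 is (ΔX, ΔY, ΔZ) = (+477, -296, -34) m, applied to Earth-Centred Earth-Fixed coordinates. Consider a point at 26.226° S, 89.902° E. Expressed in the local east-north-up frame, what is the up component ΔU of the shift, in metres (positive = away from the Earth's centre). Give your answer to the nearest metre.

ΔU = -250 m

At φ = -26.226°, λ = 89.902°: sin φ = -0.441913, cos φ = 0.897058, sin λ = 0.999999, cos λ = 0.001710.
ΔU = cos φ cos λ·ΔX + cos φ sin λ·ΔY + sin φ·ΔZ = (0.897058)(0.001710)(477) + (0.897058)(0.999999)(-296) + (-0.441913)(-34) = -249.77 m.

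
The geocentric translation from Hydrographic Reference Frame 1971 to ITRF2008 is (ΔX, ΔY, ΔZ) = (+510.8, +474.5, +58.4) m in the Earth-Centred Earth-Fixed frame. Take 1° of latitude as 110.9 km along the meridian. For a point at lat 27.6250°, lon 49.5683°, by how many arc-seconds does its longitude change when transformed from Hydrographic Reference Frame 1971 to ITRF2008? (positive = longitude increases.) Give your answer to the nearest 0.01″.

Δλ = -2.97″

sin φ = 0.463683, cos φ = 0.886001, sin λ = 0.761180, cos λ = 0.648541.
East component: ΔE = −sin λ·ΔX + cos λ·ΔY = −(0.761180)(510.8) + (0.648541)(474.5) = -81.08 m.
1° of latitude spans 110900 m; at latitude φ, 1° of longitude spans that × cos φ = 98257.5 m, so Δλ = -81.08 / 98257.5 × 3600 = -2.971″.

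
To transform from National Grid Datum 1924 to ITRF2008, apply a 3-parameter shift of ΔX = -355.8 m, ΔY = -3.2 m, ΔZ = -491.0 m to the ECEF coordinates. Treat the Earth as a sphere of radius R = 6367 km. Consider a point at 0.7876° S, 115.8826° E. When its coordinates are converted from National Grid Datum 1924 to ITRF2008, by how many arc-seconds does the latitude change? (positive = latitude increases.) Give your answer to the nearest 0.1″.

Δφ = -15.8″

sin φ = -0.013746, cos φ = 0.999906, sin λ = 0.899690, cos λ = -0.436529.
North component: ΔN = −sin φ cos λ·ΔX − sin φ sin λ·ΔY + cos φ·ΔZ = −(-0.013746)(-0.436529)(-355.8) − (-0.013746)(0.899690)(-3.2) + (0.999906)(-491.0) = -488.86 m.
1° of latitude spans πR/180 = 111125 m, so Δφ = -488.86 / 111125 × 3600 = -15.837″.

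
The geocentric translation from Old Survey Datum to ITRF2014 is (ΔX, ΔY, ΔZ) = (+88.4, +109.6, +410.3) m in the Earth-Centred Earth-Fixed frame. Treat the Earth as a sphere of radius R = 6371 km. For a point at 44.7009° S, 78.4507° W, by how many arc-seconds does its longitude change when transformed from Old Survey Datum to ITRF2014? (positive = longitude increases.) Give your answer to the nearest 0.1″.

sin φ = -0.703406, cos φ = 0.710788, sin λ = -0.979753, cos λ = 0.200211.
East component: ΔE = −sin λ·ΔX + cos λ·ΔY = −(-0.979753)(88.4) + (0.200211)(109.6) = 108.55 m.
1° of latitude spans πR/180 = 111195 m; at latitude φ, 1° of longitude spans that × cos φ = 79036.1 m, so Δλ = 108.55 / 79036.1 × 3600 = 4.944″.

Δλ = 4.9″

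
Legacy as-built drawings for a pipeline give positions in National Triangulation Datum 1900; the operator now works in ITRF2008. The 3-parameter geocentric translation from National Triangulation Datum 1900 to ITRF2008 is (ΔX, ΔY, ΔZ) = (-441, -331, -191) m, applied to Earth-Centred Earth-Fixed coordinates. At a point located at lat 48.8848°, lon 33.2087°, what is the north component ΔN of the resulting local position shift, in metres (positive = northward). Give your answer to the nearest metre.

ΔN = 289 m

At φ = 48.8848°, λ = 33.2087°: sin φ = 0.753389, cos φ = 0.657575, sin λ = 0.547690, cos λ = 0.836681.
ΔN = −sin φ cos λ·ΔX − sin φ sin λ·ΔY + cos φ·ΔZ = −(0.753389)(0.836681)(-441) − (0.753389)(0.547690)(-331) + (0.657575)(-191) = 288.96 m.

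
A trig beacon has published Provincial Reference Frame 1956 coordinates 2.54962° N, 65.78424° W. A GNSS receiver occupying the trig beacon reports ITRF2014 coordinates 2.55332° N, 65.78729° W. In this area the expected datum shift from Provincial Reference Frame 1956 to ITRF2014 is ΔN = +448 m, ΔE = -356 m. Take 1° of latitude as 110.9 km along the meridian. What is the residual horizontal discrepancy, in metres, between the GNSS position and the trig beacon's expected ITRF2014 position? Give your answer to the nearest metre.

Observed coordinate differences: Δφ = +0.00370°, Δλ = -0.00305°.
Converting to metres (1° lat = 110900 m, cos φ = 0.999010): observed ΔN = 410.3 m, observed ΔE = -337.9 m.
Subtracting the expected shift leaves a residual of 410.3 − (448) = -37.7 m north and -337.9 − (-356) = 18.1 m east.
Residual distance = √((-37.7)² + 18.1²) = 41.8 m.

42 m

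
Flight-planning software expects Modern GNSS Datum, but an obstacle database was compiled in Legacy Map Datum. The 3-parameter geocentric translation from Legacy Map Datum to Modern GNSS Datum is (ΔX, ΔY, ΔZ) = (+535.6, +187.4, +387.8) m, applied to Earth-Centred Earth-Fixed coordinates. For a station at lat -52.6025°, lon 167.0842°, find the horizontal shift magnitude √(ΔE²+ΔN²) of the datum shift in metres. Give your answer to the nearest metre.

The local east axis at (φ, λ) is (−sin λ, cos λ, 0), so ΔE = −sin(167.0842°)·535.6 + cos(167.0842°)·187.4 = -302.38 m.
The local north axis is (−sin φ cos λ, −sin φ sin λ, cos φ), giving ΔN = -414.737 + 33.277 + 235.527 = -145.93 m.
Horizontal magnitude = √(ΔE² + ΔN²) = √((-302.38)² + (-145.93)²) = 335.75 m.

336 m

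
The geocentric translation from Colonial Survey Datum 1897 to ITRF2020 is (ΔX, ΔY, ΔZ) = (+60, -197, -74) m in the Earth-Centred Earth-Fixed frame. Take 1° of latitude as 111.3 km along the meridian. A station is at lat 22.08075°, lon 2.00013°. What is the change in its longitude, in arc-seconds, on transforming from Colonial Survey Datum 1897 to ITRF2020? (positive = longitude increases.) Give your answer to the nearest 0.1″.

Δλ = -6.9″

sin φ = 0.375913, cos φ = 0.926655, sin λ = 0.034902, cos λ = 0.999391.
East component: ΔE = −sin λ·ΔX + cos λ·ΔY = −(0.034902)(60) + (0.999391)(-197) = -198.97 m.
1° of latitude spans 111300 m; at latitude φ, 1° of longitude spans that × cos φ = 103136.7 m, so Δλ = -198.97 / 103136.7 × 3600 = -6.945″.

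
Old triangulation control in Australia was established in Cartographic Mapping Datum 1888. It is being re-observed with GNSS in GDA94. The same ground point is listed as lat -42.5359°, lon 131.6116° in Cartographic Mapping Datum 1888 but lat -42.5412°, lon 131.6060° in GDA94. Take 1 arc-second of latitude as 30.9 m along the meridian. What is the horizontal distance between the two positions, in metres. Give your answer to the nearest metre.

747 m

Δφ = -42.5412° − -42.5359° = -0.0053°; Δλ = 131.6060° − 131.6116° = -0.0056°.
1° of latitude = 3600 × 30.90 = 111240 m.
ΔN = Δφ × 111240 = -589.6 m; ΔE = Δλ × 111240 × cos(-42.5359°) = -0.0056 × 111240 × 0.736854 = -459.0 m.
Distance = √(ΔE² + ΔN²) = √((-459.0)² + (-589.6)²) = 747.2 m.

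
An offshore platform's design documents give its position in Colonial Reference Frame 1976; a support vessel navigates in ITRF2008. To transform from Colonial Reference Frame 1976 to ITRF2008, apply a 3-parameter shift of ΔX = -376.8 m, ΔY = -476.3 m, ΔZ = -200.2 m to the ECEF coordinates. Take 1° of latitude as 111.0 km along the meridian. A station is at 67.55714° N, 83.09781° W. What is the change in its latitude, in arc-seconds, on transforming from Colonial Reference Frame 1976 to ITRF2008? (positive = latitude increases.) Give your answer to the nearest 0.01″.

Δφ = -15.30″

sin φ = 0.924261, cos φ = 0.381762, sin λ = -0.992753, cos λ = 0.120175.
North component: ΔN = −sin φ cos λ·ΔX − sin φ sin λ·ΔY + cos φ·ΔZ = −(0.924261)(0.120175)(-376.8) − (0.924261)(-0.992753)(-476.3) + (0.381762)(-200.2) = -471.61 m.
1° of latitude spans 111000 m, so Δφ = -471.61 / 111000 × 3600 = -15.296″.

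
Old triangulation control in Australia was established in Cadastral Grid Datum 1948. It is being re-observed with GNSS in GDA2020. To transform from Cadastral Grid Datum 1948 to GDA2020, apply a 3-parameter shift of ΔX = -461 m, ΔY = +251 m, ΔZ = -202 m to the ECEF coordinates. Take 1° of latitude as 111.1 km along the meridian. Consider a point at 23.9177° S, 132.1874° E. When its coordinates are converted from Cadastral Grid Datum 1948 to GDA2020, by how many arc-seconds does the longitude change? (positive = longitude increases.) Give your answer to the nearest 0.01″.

sin φ = -0.405424, cos φ = 0.914129, sin λ = 0.740952, cos λ = -0.671558.
East component: ΔE = −sin λ·ΔX + cos λ·ΔY = −(0.740952)(-461) + (-0.671558)(251) = 173.02 m.
1° of latitude spans 111100 m; at latitude φ, 1° of longitude spans that × cos φ = 101559.7 m, so Δλ = 173.02 / 101559.7 × 3600 = 6.133″.

Δλ = 6.13″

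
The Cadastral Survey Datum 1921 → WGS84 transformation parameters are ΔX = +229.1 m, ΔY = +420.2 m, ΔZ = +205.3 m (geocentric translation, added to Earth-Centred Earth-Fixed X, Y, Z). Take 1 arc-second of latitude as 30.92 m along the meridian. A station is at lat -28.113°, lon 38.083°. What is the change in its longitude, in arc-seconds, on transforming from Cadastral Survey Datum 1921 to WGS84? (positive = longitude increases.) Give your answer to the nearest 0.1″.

sin φ = -0.471212, cos φ = 0.882020, sin λ = 0.616802, cos λ = 0.787118.
East component: ΔE = −sin λ·ΔX + cos λ·ΔY = −(0.616802)(229.1) + (0.787118)(420.2) = 189.44 m.
1° of latitude spans 3600 × 30.92 = 111312 m; at latitude φ, 1° of longitude spans that × cos φ = 98179.4 m, so Δλ = 189.44 / 98179.4 × 3600 = 6.946″.

Δλ = 6.9″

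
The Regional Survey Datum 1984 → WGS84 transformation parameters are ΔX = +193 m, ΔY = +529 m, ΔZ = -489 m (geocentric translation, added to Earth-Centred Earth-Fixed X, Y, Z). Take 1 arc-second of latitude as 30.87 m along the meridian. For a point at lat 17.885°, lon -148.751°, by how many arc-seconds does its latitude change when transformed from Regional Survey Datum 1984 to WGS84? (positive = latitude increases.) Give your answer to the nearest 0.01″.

sin φ = 0.307107, cos φ = 0.951675, sin λ = -0.518758, cos λ = -0.854921.
North component: ΔN = −sin φ cos λ·ΔX − sin φ sin λ·ΔY + cos φ·ΔZ = −(0.307107)(-0.854921)(193) − (0.307107)(-0.518758)(529) + (0.951675)(-489) = -330.42 m.
1° of latitude spans 3600 × 30.87 = 111132 m, so Δφ = -330.42 / 111132 × 3600 = -10.704″.

Δφ = -10.70″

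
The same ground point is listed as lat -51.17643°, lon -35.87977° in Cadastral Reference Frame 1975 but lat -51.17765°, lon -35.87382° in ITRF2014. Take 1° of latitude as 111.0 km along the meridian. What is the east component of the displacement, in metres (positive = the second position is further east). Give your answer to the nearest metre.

ΔE = 414 m

Δφ = -51.17765° − -51.17643° = -0.00122°; Δλ = -35.87382° − -35.87977° = +0.00595°.
ΔN = Δφ × 111000 = -135.4 m; ΔE = Δλ × 111000 × cos(-51.17643°) = +0.00595 × 111000 × 0.626924 = 414.1 m.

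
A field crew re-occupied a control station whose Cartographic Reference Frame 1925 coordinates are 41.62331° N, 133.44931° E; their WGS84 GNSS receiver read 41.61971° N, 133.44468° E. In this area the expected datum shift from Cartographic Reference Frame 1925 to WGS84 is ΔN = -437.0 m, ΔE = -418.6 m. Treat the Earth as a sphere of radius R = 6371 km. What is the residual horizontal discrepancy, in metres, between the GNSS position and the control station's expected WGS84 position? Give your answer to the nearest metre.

Observed coordinate differences: Δφ = -0.00360°, Δλ = -0.00463°.
Converting to metres (1° lat = 111195 m, cos φ = 0.747528): observed ΔN = -400.3 m, observed ΔE = -384.9 m.
Subtracting the expected shift leaves a residual of -400.3 − (-437.0) = 36.7 m north and -384.9 − (-418.6) = 33.7 m east.
Residual distance = √(36.7² + 33.7²) = 49.9 m.

50 m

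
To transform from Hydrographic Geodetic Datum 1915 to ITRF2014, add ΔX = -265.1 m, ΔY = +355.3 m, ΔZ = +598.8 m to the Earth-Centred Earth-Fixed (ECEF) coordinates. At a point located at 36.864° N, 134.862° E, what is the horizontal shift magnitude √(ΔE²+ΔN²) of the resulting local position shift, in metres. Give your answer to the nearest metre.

The local east axis at (φ, λ) is (−sin λ, cos λ, 0), so ΔE = −sin(134.862°)·(-265.1) + cos(134.862°)·355.3 = -62.72 m.
The local north axis is (−sin φ cos λ, −sin φ sin λ, cos φ), giving ΔN = -112.186 − 151.083 + 479.077 = 215.81 m.
Horizontal magnitude = √(ΔE² + ΔN²) = √((-62.72)² + 215.81²) = 224.74 m.

225 m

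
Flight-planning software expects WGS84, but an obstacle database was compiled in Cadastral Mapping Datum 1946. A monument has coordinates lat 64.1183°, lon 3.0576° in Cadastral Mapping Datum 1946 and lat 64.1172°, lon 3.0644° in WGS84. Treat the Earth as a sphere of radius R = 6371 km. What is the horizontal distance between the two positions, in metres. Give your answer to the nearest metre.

352 m

Δφ = 64.1172° − 64.1183° = -0.0011°; Δλ = 3.0644° − 3.0576° = +0.0068°.
1° along a meridian = πR/180 = 111195 m.
ΔN = Δφ × 111195 = -122.3 m; ΔE = Δλ × 111195 × cos(64.1183°) = +0.0068 × 111195 × 0.436514 = 330.1 m.
Distance = √(ΔE² + ΔN²) = √(330.1² + (-122.3)²) = 352.0 m.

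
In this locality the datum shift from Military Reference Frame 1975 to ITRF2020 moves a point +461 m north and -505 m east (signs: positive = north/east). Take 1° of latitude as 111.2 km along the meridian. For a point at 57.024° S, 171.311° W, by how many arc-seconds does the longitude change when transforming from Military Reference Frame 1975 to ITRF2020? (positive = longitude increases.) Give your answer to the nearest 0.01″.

Δλ = -30.04″

At latitude -57.024°, cos φ = 0.544288.
1° of longitude at this latitude = 111.2 × cos φ = 60.52 km, so Δλ = -505.0 / 60524.8 = -0.0083437° = -30.037″.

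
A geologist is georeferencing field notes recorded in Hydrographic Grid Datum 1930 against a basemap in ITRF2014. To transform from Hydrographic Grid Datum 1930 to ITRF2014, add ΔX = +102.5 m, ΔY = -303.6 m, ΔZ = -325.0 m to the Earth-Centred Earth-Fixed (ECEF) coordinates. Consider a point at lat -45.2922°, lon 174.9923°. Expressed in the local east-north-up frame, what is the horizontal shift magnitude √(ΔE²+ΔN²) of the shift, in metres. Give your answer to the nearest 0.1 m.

The local east axis at (φ, λ) is (−sin λ, cos λ, 0), so ΔE = −sin(174.9923°)·102.5 + cos(174.9923°)·(-303.6) = 293.49 m.
The local north axis is (−sin φ cos λ, −sin φ sin λ, cos φ), giving ΔN = -72.569 − 18.834 − 228.635 = -320.04 m.
Horizontal magnitude = √(ΔE² + ΔN²) = √(293.49² + (-320.04)²) = 434.24 m.

434.2 m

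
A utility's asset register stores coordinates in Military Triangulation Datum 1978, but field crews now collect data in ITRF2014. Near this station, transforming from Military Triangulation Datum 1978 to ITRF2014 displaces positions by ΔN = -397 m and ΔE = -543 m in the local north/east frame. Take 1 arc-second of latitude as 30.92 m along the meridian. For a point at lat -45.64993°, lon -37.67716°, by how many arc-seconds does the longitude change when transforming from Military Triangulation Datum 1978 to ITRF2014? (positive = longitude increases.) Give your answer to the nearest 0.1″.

At latitude -45.64993°, cos φ = 0.699040.
1″ of longitude at this latitude = 30.92 × cos φ = 21.6143 m, so Δλ = -543.0 / 21.6143 = -25.122″.

Δλ = -25.1″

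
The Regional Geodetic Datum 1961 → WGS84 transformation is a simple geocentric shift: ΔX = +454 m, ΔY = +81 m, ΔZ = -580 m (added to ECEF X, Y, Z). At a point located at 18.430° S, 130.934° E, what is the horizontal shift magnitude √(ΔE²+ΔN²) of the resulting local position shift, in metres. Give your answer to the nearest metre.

At φ = -18.430°, λ = 130.934°: sin φ = -0.316146, cos φ = 0.948711, sin λ = 0.755465, cos λ = -0.655189.
ΔE = −sin λ·ΔX + cos λ·ΔY = −(0.755465)·(454) + (-0.655189)·(81) = -396.05 m.
ΔN = −sin φ cos λ·ΔX − sin φ sin λ·ΔY + cos φ·ΔZ = −(-0.316146)(-0.655189)(454) − (-0.316146)(0.755465)(81) + (0.948711)(-580) = -624.95 m.
Horizontal magnitude = √(ΔE² + ΔN²) = √((-396.05)² + (-624.95)²) = 739.87 m.

740 m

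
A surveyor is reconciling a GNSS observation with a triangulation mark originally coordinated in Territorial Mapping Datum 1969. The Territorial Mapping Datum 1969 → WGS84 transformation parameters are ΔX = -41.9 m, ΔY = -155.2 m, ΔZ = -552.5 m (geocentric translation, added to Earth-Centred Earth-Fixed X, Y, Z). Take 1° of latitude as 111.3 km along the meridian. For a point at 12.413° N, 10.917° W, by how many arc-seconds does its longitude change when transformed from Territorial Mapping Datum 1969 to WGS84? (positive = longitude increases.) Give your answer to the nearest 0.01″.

sin φ = 0.214957, cos φ = 0.976624, sin λ = -0.189387, cos λ = 0.981903.
East component: ΔE = −sin λ·ΔX + cos λ·ΔY = −(-0.189387)(-41.9) + (0.981903)(-155.2) = -160.33 m.
1° of latitude spans 111300 m; at latitude φ, 1° of longitude spans that × cos φ = 108698.2 m, so Δλ = -160.33 / 108698.2 × 3600 = -5.310″.

Δλ = -5.31″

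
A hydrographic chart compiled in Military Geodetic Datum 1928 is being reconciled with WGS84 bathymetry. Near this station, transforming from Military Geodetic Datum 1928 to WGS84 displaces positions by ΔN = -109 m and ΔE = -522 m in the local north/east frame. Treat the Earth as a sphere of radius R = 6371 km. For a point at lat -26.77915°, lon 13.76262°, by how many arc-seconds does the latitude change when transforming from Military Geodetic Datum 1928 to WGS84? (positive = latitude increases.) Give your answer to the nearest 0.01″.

On a sphere of radius R, 1 rad of latitude = R, so Δφ = ΔN / R = -109.0 / 6371000 = -1.7109e-05 rad = -3.529″.

Δφ = -3.53″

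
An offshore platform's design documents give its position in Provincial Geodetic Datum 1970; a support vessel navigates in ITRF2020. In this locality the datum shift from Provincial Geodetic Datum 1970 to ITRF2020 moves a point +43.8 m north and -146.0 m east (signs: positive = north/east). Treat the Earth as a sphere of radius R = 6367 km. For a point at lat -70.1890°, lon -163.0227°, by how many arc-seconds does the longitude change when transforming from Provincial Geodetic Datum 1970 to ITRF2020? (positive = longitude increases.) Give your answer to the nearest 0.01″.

Δλ = -13.96″

At latitude -70.1890°, cos φ = 0.338919.
One radian of longitude at latitude φ spans R cos φ, so Δλ = ΔE / (R cos φ) = -146.0 / (6367000 × 0.338919) = -6.7659e-05 rad = -13.956″.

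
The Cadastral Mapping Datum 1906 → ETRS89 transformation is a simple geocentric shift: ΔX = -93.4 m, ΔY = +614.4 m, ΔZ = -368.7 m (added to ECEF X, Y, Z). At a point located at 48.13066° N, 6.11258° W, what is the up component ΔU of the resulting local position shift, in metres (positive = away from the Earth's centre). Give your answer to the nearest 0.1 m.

At φ = 48.13066°, λ = -6.11258°: sin φ = 0.744669, cos φ = 0.667434, sin λ = -0.106482, cos λ = 0.994315.
ΔU = cos φ cos λ·ΔX + cos φ sin λ·ΔY + sin φ·ΔZ = (0.667434)(0.994315)(-93.4) + (0.667434)(-0.106482)(614.4) + (0.744669)(-368.7) = -380.21 m.

ΔU = -380.2 m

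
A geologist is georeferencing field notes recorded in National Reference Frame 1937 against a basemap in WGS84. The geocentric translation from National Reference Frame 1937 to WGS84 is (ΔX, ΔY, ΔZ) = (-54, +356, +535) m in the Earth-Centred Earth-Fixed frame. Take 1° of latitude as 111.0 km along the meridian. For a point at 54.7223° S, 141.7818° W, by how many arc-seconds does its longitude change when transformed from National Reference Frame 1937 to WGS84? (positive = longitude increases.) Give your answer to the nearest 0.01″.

sin φ = -0.816362, cos φ = 0.577540, sin λ = -0.618658, cos λ = -0.785660.
East component: ΔE = −sin λ·ΔX + cos λ·ΔY = −(-0.618658)(-54) + (-0.785660)(356) = -313.10 m.
1° of latitude spans 111000 m; at latitude φ, 1° of longitude spans that × cos φ = 64106.9 m, so Δλ = -313.10 / 64106.9 × 3600 = -17.583″.

Δλ = -17.58″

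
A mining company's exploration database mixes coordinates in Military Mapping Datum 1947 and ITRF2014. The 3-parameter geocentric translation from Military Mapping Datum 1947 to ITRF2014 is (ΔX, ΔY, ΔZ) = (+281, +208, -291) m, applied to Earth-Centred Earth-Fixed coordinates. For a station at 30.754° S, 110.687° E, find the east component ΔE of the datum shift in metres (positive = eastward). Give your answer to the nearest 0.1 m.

At φ = -30.754°, λ = 110.687°: sin φ = -0.511353, cos φ = 0.859371, sin λ = 0.935524, cos λ = -0.353263.
ΔE = −sin λ·ΔX + cos λ·ΔY = −(0.935524)·(281) + (-0.353263)·(208) = -336.36 m.

ΔE = -336.4 m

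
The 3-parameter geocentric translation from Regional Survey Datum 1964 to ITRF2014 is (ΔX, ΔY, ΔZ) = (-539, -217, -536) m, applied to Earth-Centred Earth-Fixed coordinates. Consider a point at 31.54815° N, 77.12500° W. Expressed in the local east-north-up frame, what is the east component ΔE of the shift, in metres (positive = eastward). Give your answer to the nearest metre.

ΔE = -574 m

At φ = 31.54815°, λ = -77.12500°: sin φ = 0.523215, cos φ = 0.852201, sin λ = -0.974859, cos λ = 0.222825.
ΔE = −sin λ·ΔX + cos λ·ΔY = −(-0.974859)·(-539) + (0.222825)·(-217) = -573.80 m.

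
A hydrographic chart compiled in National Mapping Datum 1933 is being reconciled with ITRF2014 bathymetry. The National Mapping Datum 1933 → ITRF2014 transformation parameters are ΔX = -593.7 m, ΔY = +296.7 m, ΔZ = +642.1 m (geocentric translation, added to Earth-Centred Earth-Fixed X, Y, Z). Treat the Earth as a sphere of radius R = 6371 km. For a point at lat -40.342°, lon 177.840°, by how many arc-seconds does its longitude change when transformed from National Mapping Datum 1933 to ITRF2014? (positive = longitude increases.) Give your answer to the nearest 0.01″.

sin φ = -0.647349, cos φ = 0.762194, sin λ = 0.037690, cos λ = -0.999289.
East component: ΔE = −sin λ·ΔX + cos λ·ΔY = −(0.037690)(-593.7) + (-0.999289)(296.7) = -274.11 m.
1° of latitude spans πR/180 = 111195 m; at latitude φ, 1° of longitude spans that × cos φ = 84752.1 m, so Δλ = -274.11 / 84752.1 × 3600 = -11.643″.

Δλ = -11.64″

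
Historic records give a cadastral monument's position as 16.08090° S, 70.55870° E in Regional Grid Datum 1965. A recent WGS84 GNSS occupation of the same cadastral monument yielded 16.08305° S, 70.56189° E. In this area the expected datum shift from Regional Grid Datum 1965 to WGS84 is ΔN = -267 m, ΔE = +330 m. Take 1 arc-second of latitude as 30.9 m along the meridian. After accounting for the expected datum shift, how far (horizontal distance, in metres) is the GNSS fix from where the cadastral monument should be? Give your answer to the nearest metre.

Observed coordinate differences: Δφ = -0.00215°, Δλ = +0.00319°.
Converting to metres (1° lat = 111240 m, cos φ = 0.960872): observed ΔN = -239.2 m, observed ΔE = 341.0 m.
Subtracting the expected shift leaves a residual of -239.2 − (-267) = 27.8 m north and 341.0 − (330) = 11.0 m east.
Residual distance = √(27.8² + 11.0²) = 29.9 m.

30 m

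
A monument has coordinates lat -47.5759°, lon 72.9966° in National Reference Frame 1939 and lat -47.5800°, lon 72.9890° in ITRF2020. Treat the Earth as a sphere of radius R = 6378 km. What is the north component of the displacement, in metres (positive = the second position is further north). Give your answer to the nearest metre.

ΔN = -456 m

Δφ = -47.5800° − -47.5759° = -0.0041°; Δλ = 72.9890° − 72.9966° = -0.0076°.
1° along a meridian = πR/180 = 111317 m.
ΔN = Δφ × 111317 = -456.4 m; ΔE = Δλ × 111317 × cos(-47.5759°) = -0.0076 × 111317 × 0.674613 = -570.7 m.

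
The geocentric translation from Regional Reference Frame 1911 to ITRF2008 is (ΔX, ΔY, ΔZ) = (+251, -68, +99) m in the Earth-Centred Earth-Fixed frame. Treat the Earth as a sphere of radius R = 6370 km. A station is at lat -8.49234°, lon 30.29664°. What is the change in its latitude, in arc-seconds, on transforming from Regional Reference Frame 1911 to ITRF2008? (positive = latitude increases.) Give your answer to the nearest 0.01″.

sin φ = -0.147677, cos φ = 0.989036, sin λ = 0.504477, cos λ = 0.863425.
North component: ΔN = −sin φ cos λ·ΔX − sin φ sin λ·ΔY + cos φ·ΔZ = −(-0.147677)(0.863425)(251) − (-0.147677)(0.504477)(-68) + (0.989036)(99) = 124.85 m.
1° of latitude spans πR/180 = 111177 m, so Δφ = 124.85 / 111177 × 3600 = 4.043″.

Δφ = 4.04″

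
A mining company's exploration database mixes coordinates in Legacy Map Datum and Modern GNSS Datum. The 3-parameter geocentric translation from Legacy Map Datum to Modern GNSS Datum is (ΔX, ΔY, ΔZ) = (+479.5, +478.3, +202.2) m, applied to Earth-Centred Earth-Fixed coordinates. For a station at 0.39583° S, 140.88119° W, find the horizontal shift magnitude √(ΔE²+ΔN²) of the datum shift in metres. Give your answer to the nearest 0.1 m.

At φ = -0.39583°, λ = -140.88119°: sin φ = -0.006908, cos φ = 0.999976, sin λ = -0.630931, cos λ = -0.775839.
ΔE = −sin λ·ΔX + cos λ·ΔY = −(-0.630931)·(479.5) + (-0.775839)·(478.3) = -68.55 m.
ΔN = −sin φ cos λ·ΔX − sin φ sin λ·ΔY + cos φ·ΔZ = −(-0.006908)(-0.775839)(479.5) − (-0.006908)(-0.630931)(478.3) + (0.999976)(202.2) = 197.54 m.
Horizontal magnitude = √(ΔE² + ΔN²) = √((-68.55)² + 197.54²) = 209.10 m.

209.1 m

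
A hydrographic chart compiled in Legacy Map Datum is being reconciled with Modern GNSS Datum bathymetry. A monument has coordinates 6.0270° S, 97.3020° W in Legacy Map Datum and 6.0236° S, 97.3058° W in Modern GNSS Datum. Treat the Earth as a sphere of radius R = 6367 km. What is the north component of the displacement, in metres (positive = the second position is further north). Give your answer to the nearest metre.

ΔN = 378 m

Δφ = -6.0236° − -6.0270° = +0.0034°; Δλ = -97.3058° − -97.3020° = -0.0038°.
1° along a meridian = πR/180 = 111125 m.
ΔN = Δφ × 111125 = 377.8 m; ΔE = Δλ × 111125 × cos(-6.0270°) = -0.0038 × 111125 × 0.994473 = -419.9 m.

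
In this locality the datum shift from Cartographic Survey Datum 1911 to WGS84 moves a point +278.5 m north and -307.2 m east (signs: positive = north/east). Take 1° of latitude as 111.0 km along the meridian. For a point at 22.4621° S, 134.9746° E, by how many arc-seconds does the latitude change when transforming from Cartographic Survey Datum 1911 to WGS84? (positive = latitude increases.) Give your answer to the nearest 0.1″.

1° of latitude = 111.0 km, so Δφ = 278.5 / 111000 = 0.0025090° = 9.032″.

Δφ = 9.0″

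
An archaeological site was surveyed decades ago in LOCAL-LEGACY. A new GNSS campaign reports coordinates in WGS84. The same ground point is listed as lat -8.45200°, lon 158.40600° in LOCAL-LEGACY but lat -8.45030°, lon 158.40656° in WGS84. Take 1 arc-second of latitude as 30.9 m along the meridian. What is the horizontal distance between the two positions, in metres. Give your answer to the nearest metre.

Δφ = -8.45030° − -8.45200° = +0.00170°; Δλ = 158.40656° − 158.40600° = +0.00056°.
1° of latitude = 3600 × 30.90 = 111240 m.
ΔN = Δφ × 111240 = 189.1 m; ΔE = Δλ × 111240 × cos(-8.45200°) = +0.00056 × 111240 × 0.989139 = 61.6 m.
Distance = √(ΔE² + ΔN²) = √(61.6² + 189.1²) = 198.9 m.

199 m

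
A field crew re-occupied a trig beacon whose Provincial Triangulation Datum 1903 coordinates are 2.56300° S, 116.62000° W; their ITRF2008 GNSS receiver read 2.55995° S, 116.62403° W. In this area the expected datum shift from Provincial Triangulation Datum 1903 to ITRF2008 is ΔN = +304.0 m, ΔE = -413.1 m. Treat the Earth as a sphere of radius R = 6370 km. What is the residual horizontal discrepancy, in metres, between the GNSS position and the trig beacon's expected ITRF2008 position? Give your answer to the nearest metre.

49 m

Observed coordinate differences: Δφ = +0.00305°, Δλ = -0.00403°.
Converting to metres (1° lat = 111177 m, cos φ = 0.999000): observed ΔN = 339.1 m, observed ΔE = -447.6 m.
Subtracting the expected shift leaves a residual of 339.1 − (304.0) = 35.1 m north and -447.6 − (-413.1) = -34.5 m east.
Residual distance = √(35.1² + (-34.5)²) = 49.2 m.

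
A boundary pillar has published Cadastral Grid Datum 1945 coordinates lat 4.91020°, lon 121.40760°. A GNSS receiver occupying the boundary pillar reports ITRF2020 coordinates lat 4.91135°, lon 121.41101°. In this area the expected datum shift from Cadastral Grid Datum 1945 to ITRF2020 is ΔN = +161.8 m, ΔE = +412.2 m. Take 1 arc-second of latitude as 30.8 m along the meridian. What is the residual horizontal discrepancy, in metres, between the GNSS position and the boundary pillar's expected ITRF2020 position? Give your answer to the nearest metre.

49 m

Observed coordinate differences: Δφ = +0.00115°, Δλ = +0.00341°.
Converting to metres (1° lat = 110880 m, cos φ = 0.996330): observed ΔN = 127.5 m, observed ΔE = 376.7 m.
Subtracting the expected shift leaves a residual of 127.5 − (161.8) = -34.3 m north and 376.7 − (412.2) = -35.5 m east.
Residual distance = √((-34.3)² + (-35.5)²) = 49.3 m.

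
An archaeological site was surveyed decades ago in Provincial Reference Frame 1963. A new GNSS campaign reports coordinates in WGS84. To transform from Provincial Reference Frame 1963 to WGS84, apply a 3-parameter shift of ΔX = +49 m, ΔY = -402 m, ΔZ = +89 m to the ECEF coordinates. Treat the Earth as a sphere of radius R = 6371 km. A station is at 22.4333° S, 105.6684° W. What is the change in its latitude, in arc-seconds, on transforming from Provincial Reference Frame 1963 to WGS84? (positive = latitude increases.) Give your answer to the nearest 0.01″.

Δφ = 7.28″

sin φ = -0.381608, cos φ = 0.924324, sin λ = -0.962841, cos λ = -0.270069.
North component: ΔN = −sin φ cos λ·ΔX − sin φ sin λ·ΔY + cos φ·ΔZ = −(-0.381608)(-0.270069)(49) − (-0.381608)(-0.962841)(-402) + (0.924324)(89) = 224.92 m.
1° of latitude spans πR/180 = 111195 m, so Δφ = 224.92 / 111195 × 3600 = 7.282″.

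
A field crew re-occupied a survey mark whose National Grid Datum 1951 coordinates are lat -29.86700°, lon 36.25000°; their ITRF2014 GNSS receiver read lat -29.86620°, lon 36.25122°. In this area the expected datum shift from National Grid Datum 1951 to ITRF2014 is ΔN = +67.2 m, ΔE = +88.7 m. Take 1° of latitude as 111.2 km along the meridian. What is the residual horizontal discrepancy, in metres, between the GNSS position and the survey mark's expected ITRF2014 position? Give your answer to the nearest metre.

36 m

Observed coordinate differences: Δφ = +0.00080°, Δλ = +0.00122°.
Converting to metres (1° lat = 111200 m, cos φ = 0.867184): observed ΔN = 89.0 m, observed ΔE = 117.6 m.
Subtracting the expected shift leaves a residual of 89.0 − (67.2) = 21.8 m north and 117.6 − (88.7) = 28.9 m east.
Residual distance = √(21.8² + 28.9²) = 36.2 m.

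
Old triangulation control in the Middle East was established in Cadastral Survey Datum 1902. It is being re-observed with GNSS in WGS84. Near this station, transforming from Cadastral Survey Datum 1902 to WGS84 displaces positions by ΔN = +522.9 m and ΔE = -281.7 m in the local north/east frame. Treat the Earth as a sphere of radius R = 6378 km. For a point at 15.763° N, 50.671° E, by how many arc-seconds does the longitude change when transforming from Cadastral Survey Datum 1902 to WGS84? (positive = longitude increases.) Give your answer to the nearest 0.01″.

Δλ = -9.47″

At latitude 15.763°, cos φ = 0.962394.
One radian of longitude at latitude φ spans R cos φ, so Δλ = ΔE / (R cos φ) = -281.7 / (6378000 × 0.962394) = -4.5893e-05 rad = -9.466″.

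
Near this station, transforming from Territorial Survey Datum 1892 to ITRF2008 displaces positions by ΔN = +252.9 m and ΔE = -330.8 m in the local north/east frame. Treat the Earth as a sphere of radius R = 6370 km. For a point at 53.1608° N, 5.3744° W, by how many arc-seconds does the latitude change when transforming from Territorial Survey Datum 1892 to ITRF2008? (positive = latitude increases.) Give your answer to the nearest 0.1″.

Δφ = 8.2″

On a sphere of radius R, 1 rad of latitude = R, so Δφ = ΔN / R = 252.9 / 6370000 = 3.9702e-05 rad = 8.189″.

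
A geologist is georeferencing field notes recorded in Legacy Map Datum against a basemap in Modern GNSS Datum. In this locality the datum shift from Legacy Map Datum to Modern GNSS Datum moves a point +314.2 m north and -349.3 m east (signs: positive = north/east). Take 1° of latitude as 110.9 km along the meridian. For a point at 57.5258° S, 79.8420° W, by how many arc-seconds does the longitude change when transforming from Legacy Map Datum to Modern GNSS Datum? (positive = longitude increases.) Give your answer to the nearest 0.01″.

Δλ = -21.12″

At latitude -57.5258°, cos φ = 0.536920.
1° of longitude at this latitude = 110.9 × cos φ = 59.54 km, so Δλ = -349.3 / 59544.4 = -0.0058662° = -21.118″.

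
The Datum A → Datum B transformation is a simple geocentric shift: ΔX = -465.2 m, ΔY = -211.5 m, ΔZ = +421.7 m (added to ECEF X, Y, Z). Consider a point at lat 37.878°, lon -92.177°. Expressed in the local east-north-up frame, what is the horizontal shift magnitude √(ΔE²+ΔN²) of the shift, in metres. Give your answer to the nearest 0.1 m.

The local east axis at (φ, λ) is (−sin λ, cos λ, 0), so ΔE = −sin(-92.177°)·(-465.2) + cos(-92.177°)·(-211.5) = -456.83 m.
The local north axis is (−sin φ cos λ, −sin φ sin λ, cos φ), giving ΔN = -10.850 − 129.764 + 332.856 = 192.24 m.
Horizontal magnitude = √(ΔE² + ΔN²) = √((-456.83)² + 192.24²) = 495.63 m.

495.6 m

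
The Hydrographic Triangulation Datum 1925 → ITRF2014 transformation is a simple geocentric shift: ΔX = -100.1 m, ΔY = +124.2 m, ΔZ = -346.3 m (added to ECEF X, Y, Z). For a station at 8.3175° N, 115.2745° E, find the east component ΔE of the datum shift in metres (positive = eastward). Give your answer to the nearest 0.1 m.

The local east axis at (φ, λ) is (−sin λ, cos λ, 0), so ΔE = −sin(115.2745°)·(-100.1) + cos(115.2745°)·124.2 = 37.49 m.

ΔE = 37.5 m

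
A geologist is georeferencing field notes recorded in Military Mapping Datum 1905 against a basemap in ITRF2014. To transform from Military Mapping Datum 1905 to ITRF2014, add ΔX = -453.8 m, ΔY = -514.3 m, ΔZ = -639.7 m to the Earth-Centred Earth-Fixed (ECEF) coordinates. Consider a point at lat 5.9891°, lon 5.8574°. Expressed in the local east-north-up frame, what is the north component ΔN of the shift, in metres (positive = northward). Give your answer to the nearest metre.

At φ = 5.9891°, λ = 5.8574°: sin φ = 0.104339, cos φ = 0.994542, sin λ = 0.102053, cos λ = 0.994779.
ΔN = −sin φ cos λ·ΔX − sin φ sin λ·ΔY + cos φ·ΔZ = −(0.104339)(0.994779)(-453.8) − (0.104339)(0.102053)(-514.3) + (0.994542)(-639.7) = -583.63 m.

ΔN = -584 m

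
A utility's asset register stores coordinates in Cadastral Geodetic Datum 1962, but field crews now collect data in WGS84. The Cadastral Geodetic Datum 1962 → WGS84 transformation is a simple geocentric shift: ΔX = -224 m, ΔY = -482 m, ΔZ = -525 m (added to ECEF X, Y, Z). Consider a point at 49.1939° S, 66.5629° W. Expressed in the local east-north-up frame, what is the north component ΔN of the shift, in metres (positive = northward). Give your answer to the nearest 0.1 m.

At φ = -49.1939°, λ = -66.5629°: sin φ = -0.756925, cos φ = 0.653501, sin λ = -0.917497, cos λ = 0.397742.
ΔN = −sin φ cos λ·ΔX − sin φ sin λ·ΔY + cos φ·ΔZ = −(-0.756925)(0.397742)(-224) − (-0.756925)(-0.917497)(-482) + (0.653501)(-525) = -75.79 m.

ΔN = -75.8 m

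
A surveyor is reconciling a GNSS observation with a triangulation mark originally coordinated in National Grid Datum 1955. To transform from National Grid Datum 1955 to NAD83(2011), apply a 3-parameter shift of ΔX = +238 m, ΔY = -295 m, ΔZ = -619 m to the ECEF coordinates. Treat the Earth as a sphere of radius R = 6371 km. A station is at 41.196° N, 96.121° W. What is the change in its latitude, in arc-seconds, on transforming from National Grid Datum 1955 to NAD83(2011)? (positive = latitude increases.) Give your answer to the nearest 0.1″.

Δφ = -20.8″

sin φ = 0.658637, cos φ = 0.752461, sin λ = -0.994299, cos λ = -0.106629.
North component: ΔN = −sin φ cos λ·ΔX − sin φ sin λ·ΔY + cos φ·ΔZ = −(0.658637)(-0.106629)(238) − (0.658637)(-0.994299)(-295) + (0.752461)(-619) = -642.25 m.
1° of latitude spans πR/180 = 111195 m, so Δφ = -642.25 / 111195 × 3600 = -20.793″.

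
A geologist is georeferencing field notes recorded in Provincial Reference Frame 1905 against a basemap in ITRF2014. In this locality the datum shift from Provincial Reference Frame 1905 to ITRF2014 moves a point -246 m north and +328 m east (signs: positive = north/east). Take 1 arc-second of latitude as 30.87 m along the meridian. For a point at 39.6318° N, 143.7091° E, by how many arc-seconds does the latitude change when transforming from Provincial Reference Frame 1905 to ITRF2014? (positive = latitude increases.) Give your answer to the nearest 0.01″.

Δφ = -7.97″

1″ of latitude = 30.87 m, so Δφ = -246.0 / 30.87 = -7.969″.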